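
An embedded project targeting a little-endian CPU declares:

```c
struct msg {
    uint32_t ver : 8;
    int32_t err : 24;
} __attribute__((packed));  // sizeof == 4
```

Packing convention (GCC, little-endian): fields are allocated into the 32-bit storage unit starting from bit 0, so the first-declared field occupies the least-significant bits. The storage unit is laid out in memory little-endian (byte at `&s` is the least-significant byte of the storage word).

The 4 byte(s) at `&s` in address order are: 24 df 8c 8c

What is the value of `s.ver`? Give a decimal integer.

36

[0]=0x24 [1]=0xdf [2]=0x8c [3]=0x8c (little-endian) → word 0x8c8cdf24
ver [0+:8] = (word>>0) & 0xff = 36  ←
err [8+:24] = (word>>8) & 0xffffff = 9211103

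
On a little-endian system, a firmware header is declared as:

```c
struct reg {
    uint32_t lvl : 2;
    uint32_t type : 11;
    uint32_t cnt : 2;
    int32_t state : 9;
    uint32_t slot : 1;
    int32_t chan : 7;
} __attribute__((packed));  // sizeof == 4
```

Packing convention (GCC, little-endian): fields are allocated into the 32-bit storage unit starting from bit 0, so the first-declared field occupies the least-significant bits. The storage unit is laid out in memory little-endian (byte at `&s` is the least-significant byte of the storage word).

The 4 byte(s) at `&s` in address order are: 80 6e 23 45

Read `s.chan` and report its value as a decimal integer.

34

[0]=0x80 [1]=0x6e [2]=0x23 [3]=0x45 (little-endian) → word 0x45236e80
lvl [0+:2] = (word>>0) & 0x3 = 0
type [2+:11] = (word>>2) & 0x7ff = 928
cnt [13+:2] = (word>>13) & 0x3 = 3
state [15+:9] = (word>>15) & 0x1ff = 70
slot [24+:1] = (word>>24) & 0x1 = 1
chan [25+:7] = (word>>25) & 0x7f = 34  ←
chan signed 7b, MSB=0: value = 34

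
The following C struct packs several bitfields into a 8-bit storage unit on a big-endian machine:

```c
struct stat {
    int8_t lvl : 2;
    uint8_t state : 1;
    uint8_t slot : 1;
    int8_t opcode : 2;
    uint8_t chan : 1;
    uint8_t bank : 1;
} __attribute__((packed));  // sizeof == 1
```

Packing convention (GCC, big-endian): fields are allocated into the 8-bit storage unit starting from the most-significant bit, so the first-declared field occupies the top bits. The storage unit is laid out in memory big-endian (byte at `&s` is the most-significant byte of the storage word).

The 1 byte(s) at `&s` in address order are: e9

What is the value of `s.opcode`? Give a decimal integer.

-2

[0]=0xe9 (big-endian) → word 0xe9
lvl [6+:2] = (word>>6) & 0x3 = 3
state [5+:1] = (word>>5) & 0x1 = 1
slot [4+:1] = (word>>4) & 0x1 = 0
opcode [2+:2] = (word>>2) & 0x3 = 2  ←
chan [1+:1] = (word>>1) & 0x1 = 0
bank [0+:1] = (word>>0) & 0x1 = 1
opcode signed 2b, MSB=1: 2 - 4 = -2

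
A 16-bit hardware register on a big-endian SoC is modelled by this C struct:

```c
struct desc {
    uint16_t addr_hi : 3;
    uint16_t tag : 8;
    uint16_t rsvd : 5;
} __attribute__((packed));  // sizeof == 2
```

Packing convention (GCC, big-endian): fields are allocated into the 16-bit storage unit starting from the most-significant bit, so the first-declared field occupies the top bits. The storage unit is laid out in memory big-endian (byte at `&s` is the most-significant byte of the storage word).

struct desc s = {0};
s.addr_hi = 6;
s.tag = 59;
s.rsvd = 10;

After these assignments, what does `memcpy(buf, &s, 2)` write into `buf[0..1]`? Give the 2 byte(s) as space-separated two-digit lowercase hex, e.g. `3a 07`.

c7 6a

addr_hi:3 = 6 → 0x6 << 13 → word 0xc000
tag:8 = 59 → 0x3b << 5 → word 0xc760
rsvd:5 = 10 → 0xa << 0 → word 0xc76a
word = 0xc76a → big-endian bytes:
  [0]=0xc7  [1]=0x6a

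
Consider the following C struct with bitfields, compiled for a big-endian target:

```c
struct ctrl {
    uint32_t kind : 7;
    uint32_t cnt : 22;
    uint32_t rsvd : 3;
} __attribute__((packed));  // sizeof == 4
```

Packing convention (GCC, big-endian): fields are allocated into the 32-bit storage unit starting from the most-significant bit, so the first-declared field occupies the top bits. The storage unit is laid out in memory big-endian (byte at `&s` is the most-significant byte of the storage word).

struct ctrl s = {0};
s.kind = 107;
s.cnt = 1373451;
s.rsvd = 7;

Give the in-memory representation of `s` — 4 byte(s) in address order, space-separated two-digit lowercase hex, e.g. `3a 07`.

kind:7 = 107 → 0x6b << 25 → word 0xd6000000
cnt:22 = 1373451 → 0x14f50b << 3 → word 0xd6a7a858
rsvd:3 = 7 → 0x7 << 0 → word 0xd6a7a85f
word = 0xd6a7a85f → big-endian bytes:
  [0]=0xd6  [1]=0xa7  [2]=0xa8  [3]=0x5f

d6 a7 a8 5f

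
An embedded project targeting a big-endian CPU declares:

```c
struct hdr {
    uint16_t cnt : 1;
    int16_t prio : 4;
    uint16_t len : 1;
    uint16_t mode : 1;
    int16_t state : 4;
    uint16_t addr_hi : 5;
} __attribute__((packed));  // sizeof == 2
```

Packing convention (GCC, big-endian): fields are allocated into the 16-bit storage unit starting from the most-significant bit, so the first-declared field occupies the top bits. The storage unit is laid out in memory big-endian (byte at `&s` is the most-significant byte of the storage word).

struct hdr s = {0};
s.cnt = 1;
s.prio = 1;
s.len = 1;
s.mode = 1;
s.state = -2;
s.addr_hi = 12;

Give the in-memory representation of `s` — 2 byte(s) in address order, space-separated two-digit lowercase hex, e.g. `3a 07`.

[15+:1] cnt=1 & 0x1 = 0x1; word=0x8000
[11+:4] prio=1 & 0xf = 0x1; word=0x8800
[10+:1] len=1 & 0x1 = 0x1; word=0x8c00
[9+:1] mode=1 & 0x1 = 0x1; word=0x8e00
[5+:4] state=-2 & 0xf = 0xe; word=0x8fc0
[0+:5] addr_hi=12 & 0x1f = 0xc; word=0x8fcc
word = 0x8fcc → big-endian bytes:
  [0]=0x8f  [1]=0xcc

8f cc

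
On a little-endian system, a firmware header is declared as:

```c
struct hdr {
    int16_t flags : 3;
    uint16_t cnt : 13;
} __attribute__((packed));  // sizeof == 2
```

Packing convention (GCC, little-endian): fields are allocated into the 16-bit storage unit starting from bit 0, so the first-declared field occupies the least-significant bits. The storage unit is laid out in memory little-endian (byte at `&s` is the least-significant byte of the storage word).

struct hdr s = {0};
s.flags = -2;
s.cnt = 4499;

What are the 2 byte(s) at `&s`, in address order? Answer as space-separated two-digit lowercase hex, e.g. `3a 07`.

flags (3b) val=-2 bits=0x6 at bit 0: 0x0006
cnt (13b) val=4499 bits=0x1193 at bit 3: 0x8c9e
word = 0x8c9e → little-endian bytes:
  [0]=0x9e  [1]=0x8c

9e 8c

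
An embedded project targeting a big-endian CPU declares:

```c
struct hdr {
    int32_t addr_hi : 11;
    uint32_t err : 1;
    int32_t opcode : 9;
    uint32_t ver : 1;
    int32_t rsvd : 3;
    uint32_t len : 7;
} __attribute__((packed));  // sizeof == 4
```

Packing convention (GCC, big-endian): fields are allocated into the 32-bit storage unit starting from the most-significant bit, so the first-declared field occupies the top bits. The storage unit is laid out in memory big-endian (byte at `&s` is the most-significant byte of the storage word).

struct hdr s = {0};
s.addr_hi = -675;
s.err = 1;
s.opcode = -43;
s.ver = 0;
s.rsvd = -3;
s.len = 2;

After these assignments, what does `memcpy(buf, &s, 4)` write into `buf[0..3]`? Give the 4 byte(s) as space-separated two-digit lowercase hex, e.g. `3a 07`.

addr_hi (11b) val=-675 bits=0x55d at bit 21: 0xaba00000
err (1b) val=1 bits=0x1 at bit 20: 0xabb00000
opcode (9b) val=-43 bits=0x1d5 at bit 11: 0xabbea800
ver (1b) val=0 bits=0x0 at bit 10: 0xabbea800
rsvd (3b) val=-3 bits=0x5 at bit 7: 0xabbeaa80
len (7b) val=2 bits=0x2 at bit 0: 0xabbeaa82
word = 0xabbeaa82 → big-endian bytes:
  [0]=0xab  [1]=0xbe  [2]=0xaa  [3]=0x82

ab be aa 82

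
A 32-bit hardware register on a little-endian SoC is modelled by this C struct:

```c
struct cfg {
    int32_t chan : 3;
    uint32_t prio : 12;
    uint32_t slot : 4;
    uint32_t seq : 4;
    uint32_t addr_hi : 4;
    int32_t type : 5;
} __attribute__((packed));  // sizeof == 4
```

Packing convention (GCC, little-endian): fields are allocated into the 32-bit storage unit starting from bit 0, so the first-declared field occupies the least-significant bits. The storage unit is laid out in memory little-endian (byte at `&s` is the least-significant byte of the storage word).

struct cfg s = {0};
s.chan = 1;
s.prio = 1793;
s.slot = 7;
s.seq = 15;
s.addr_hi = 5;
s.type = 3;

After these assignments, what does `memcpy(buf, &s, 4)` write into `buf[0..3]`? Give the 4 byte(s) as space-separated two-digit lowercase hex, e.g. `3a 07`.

09 b8 fb 1a

[0+:3] chan=1 & 0x7 = 0x1; word=0x00000001
[3+:12] prio=1793 & 0xfff = 0x701; word=0x00003809
[15+:4] slot=7 & 0xf = 0x7; word=0x0003b809
[19+:4] seq=15 & 0xf = 0xf; word=0x007bb809
[23+:4] addr_hi=5 & 0xf = 0x5; word=0x02fbb809
[27+:5] type=3 & 0x1f = 0x3; word=0x1afbb809
word = 0x1afbb809 → little-endian bytes:
  [0]=0x09  [1]=0xb8  [2]=0xfb  [3]=0x1a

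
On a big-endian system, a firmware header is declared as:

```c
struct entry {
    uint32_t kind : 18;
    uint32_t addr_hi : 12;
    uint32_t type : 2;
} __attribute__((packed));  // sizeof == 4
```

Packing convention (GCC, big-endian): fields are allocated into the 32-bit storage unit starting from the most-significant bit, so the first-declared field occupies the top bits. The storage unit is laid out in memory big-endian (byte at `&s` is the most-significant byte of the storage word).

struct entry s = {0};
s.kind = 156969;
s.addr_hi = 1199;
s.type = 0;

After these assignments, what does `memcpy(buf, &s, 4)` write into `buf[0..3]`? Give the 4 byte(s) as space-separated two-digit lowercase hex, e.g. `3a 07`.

99 4a 52 bc

[14+:18] kind=156969 & 0x3ffff = 0x26529; word=0x994a4000
[2+:12] addr_hi=1199 & 0xfff = 0x4af; word=0x994a52bc
[0+:2] type=0 & 0x3 = 0x0; word=0x994a52bc
word = 0x994a52bc → big-endian bytes:
  [0]=0x99  [1]=0x4a  [2]=0x52  [3]=0xbc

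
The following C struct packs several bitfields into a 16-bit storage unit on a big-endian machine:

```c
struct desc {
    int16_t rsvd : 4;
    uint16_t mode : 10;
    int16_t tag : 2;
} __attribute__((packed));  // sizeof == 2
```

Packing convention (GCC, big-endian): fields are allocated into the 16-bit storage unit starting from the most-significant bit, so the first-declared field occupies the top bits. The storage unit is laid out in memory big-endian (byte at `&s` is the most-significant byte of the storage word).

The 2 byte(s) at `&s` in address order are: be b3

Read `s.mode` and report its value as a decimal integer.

[0]=0xbe [1]=0xb3 (big-endian) → word 0xbeb3
rsvd [12+:4] = (word>>12) & 0xf = 11
mode [2+:10] = (word>>2) & 0x3ff = 940  ←
tag [0+:2] = (word>>0) & 0x3 = 3

940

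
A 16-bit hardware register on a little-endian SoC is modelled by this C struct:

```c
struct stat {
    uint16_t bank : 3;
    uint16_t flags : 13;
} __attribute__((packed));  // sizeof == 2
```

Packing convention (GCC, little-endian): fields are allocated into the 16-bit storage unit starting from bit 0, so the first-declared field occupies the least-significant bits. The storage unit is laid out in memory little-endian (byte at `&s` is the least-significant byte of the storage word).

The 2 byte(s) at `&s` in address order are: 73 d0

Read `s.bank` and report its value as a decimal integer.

[0]=0x73 [1]=0xd0 (little-endian) → word 0xd073
bank [0+:3] = (word>>0) & 0x7 = 3  ←
flags [3+:13] = (word>>3) & 0x1fff = 6670

3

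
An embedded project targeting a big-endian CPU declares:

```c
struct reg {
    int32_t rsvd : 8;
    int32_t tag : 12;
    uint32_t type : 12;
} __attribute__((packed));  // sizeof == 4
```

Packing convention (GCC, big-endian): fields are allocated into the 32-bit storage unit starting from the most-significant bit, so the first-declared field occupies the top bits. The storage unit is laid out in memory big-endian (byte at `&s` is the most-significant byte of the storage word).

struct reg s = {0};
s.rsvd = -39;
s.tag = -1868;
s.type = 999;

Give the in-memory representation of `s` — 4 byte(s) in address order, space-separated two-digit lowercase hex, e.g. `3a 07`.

[24+:8] rsvd=-39 & 0xff = 0xd9; word=0xd9000000
[12+:12] tag=-1868 & 0xfff = 0x8b4; word=0xd98b4000
[0+:12] type=999 & 0xfff = 0x3e7; word=0xd98b43e7
word = 0xd98b43e7 → big-endian bytes:
  [0]=0xd9  [1]=0x8b  [2]=0x43  [3]=0xe7

d9 8b 43 e7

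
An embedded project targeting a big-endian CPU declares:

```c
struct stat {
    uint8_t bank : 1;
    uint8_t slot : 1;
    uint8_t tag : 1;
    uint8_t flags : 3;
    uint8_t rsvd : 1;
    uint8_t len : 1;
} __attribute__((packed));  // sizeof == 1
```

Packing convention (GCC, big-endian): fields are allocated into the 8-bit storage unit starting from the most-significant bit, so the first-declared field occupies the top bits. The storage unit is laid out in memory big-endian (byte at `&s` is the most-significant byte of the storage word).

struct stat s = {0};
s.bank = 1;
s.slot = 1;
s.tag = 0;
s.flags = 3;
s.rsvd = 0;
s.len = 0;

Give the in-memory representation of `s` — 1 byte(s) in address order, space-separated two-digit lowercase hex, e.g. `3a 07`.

cc

bank:1 = 1 → 0x1 << 7 → word 0x80
slot:1 = 1 → 0x1 << 6 → word 0xc0
tag:1 = 0 → 0x0 << 5 → word 0xc0
flags:3 = 3 → 0x3 << 2 → word 0xcc
rsvd:1 = 0 → 0x0 << 1 → word 0xcc
len:1 = 0 → 0x0 << 0 → word 0xcc
word = 0xcc → big-endian bytes:
  [0]=0xcc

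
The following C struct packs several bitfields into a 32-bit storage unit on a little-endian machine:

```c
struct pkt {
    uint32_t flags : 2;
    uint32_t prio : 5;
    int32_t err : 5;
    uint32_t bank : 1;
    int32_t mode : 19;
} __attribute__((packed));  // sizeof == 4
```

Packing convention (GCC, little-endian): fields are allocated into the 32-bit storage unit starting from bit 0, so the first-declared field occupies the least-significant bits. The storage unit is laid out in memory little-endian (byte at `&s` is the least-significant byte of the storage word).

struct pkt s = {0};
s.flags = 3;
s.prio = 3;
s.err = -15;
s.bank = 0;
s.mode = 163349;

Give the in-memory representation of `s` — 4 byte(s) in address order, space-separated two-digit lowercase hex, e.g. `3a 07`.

[0+:2] flags=3 & 0x3 = 0x3; word=0x00000003
[2+:5] prio=3 & 0x1f = 0x3; word=0x0000000f
[7+:5] err=-15 & 0x1f = 0x11; word=0x0000088f
[12+:1] bank=0 & 0x1 = 0x0; word=0x0000088f
[13+:19] mode=163349 & 0x7ffff = 0x27e15; word=0x4fc2a88f
word = 0x4fc2a88f → little-endian bytes:
  [0]=0x8f  [1]=0xa8  [2]=0xc2  [3]=0x4f

8f a8 c2 4f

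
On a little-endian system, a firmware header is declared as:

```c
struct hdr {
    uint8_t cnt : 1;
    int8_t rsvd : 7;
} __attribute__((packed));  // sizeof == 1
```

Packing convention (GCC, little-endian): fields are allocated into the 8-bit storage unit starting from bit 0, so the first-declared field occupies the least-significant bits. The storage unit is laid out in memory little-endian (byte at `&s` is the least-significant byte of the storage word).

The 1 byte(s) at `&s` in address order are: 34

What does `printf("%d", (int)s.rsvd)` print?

[0]=0x34 (little-endian) → word 0x34
cnt [0+:1] = (word>>0) & 0x1 = 0
rsvd [1+:7] = (word>>1) & 0x7f = 26  ←
rsvd signed 7b, MSB=0: value = 26

26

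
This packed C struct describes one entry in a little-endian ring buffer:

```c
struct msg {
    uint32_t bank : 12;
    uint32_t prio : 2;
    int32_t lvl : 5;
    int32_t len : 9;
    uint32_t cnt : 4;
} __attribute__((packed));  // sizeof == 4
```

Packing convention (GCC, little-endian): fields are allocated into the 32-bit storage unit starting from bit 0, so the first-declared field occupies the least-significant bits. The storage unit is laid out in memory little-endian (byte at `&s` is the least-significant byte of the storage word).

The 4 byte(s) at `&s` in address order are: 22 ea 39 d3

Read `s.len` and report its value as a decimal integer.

[0]=0x22 [1]=0xea [2]=0x39 [3]=0xd3 (little-endian) → word 0xd339ea22
bank:12 @ bit 0 → (0xd339ea22>>0)&0xfff = 0xa22
prio:2 @ bit 12 → (0xd339ea22>>12)&0x3 = 0x2
lvl:5 @ bit 14 → (0xd339ea22>>14)&0x1f = 0x7
len:9 @ bit 19 → (0xd339ea22>>19)&0x1ff = 0x67  ←
cnt:4 @ bit 28 → (0xd339ea22>>28)&0xf = 0xd
len signed 9b, MSB=0: value = 103

103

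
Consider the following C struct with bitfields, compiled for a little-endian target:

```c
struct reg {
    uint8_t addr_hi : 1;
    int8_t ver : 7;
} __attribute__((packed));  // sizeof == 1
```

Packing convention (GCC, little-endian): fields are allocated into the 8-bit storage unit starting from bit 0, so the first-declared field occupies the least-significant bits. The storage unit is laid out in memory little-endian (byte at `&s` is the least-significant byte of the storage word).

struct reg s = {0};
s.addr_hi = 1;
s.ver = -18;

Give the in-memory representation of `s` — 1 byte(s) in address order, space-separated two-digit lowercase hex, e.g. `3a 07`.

dd

[0+:1] addr_hi=1 & 0x1 = 0x1; word=0x01
[1+:7] ver=-18 & 0x7f = 0x6e; word=0xdd
word = 0xdd → little-endian bytes:
  [0]=0xdd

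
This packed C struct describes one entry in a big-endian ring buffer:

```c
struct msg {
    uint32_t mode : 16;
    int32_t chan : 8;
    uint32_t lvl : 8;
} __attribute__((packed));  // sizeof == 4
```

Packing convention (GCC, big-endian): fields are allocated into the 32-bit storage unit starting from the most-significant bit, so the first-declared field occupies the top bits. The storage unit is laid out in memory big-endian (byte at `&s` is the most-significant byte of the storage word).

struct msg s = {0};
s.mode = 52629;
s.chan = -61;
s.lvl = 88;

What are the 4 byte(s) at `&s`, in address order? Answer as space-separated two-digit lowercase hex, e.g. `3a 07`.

cd 95 c3 58

mode (16b) val=52629 bits=0xcd95 at bit 16: 0xcd950000
chan (8b) val=-61 bits=0xc3 at bit 8: 0xcd95c300
lvl (8b) val=88 bits=0x58 at bit 0: 0xcd95c358
word = 0xcd95c358 → big-endian bytes:
  [0]=0xcd  [1]=0x95  [2]=0xc3  [3]=0x58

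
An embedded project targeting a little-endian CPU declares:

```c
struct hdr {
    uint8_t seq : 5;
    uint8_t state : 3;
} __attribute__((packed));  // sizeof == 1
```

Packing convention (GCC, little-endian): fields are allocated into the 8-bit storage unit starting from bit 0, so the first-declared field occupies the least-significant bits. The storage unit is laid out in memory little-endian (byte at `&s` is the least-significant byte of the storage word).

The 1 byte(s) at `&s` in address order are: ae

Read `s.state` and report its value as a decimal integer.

[0]=0xae (little-endian) → word 0xae
seq:5 @ bit 0 → (0xae>>0)&0x1f = 0xe
state:3 @ bit 5 → (0xae>>5)&0x7 = 0x5  ←

5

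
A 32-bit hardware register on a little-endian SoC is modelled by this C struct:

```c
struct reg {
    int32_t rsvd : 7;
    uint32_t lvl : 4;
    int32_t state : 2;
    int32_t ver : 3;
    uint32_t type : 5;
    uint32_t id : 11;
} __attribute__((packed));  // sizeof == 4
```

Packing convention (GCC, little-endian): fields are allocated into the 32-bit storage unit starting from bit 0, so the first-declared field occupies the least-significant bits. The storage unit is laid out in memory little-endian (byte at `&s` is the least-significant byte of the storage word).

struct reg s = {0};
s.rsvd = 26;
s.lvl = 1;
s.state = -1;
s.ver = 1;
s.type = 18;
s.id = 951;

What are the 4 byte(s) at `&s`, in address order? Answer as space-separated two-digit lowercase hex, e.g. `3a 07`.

9a 38 f2 76

rsvd (7b) val=26 bits=0x1a at bit 0: 0x0000001a
lvl (4b) val=1 bits=0x1 at bit 7: 0x0000009a
state (2b) val=-1 bits=0x3 at bit 11: 0x0000189a
ver (3b) val=1 bits=0x1 at bit 13: 0x0000389a
type (5b) val=18 bits=0x12 at bit 16: 0x0012389a
id (11b) val=951 bits=0x3b7 at bit 21: 0x76f2389a
word = 0x76f2389a → little-endian bytes:
  [0]=0x9a  [1]=0x38  [2]=0xf2  [3]=0x76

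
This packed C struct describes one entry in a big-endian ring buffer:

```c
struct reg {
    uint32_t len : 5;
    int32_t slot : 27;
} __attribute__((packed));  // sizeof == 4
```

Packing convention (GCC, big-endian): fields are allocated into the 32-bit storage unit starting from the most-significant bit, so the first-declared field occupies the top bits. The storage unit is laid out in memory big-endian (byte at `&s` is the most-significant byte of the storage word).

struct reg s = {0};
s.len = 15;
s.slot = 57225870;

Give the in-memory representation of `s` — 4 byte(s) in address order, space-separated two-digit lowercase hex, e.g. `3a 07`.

len (5b) val=15 bits=0xf at bit 27: 0x78000000
slot (27b) val=57225870 bits=0x369328e at bit 0: 0x7b69328e
word = 0x7b69328e → big-endian bytes:
  [0]=0x7b  [1]=0x69  [2]=0x32  [3]=0x8e

7b 69 32 8e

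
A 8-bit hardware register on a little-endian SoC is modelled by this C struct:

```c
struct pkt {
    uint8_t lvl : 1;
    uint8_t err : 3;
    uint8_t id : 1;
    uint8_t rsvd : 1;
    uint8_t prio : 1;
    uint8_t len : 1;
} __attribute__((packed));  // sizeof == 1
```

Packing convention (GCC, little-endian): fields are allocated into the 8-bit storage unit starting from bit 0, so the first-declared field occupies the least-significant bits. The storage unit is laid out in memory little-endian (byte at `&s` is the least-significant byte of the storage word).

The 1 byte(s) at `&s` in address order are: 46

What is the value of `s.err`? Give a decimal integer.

3

[0]=0x46 (little-endian) → word 0x46
lvl:1 @ bit 0 → (0x46>>0)&0x1 = 0x0
err:3 @ bit 1 → (0x46>>1)&0x7 = 0x3  ←
id:1 @ bit 4 → (0x46>>4)&0x1 = 0x0
rsvd:1 @ bit 5 → (0x46>>5)&0x1 = 0x0
prio:1 @ bit 6 → (0x46>>6)&0x1 = 0x1
len:1 @ bit 7 → (0x46>>7)&0x1 = 0x0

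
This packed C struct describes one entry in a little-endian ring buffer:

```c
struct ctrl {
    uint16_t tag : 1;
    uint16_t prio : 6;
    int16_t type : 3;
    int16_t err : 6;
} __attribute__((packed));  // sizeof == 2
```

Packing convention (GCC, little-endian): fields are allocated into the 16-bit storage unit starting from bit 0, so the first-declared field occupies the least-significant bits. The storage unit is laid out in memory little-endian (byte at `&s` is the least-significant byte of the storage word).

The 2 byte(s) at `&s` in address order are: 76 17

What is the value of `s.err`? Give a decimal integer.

[0]=0x76 [1]=0x17 (little-endian) → word 0x1776
tag [0+:1] = (word>>0) & 0x1 = 0
prio [1+:6] = (word>>1) & 0x3f = 59
type [7+:3] = (word>>7) & 0x7 = 6
err [10+:6] = (word>>10) & 0x3f = 5  ←
err signed 6b, MSB=0: value = 5

5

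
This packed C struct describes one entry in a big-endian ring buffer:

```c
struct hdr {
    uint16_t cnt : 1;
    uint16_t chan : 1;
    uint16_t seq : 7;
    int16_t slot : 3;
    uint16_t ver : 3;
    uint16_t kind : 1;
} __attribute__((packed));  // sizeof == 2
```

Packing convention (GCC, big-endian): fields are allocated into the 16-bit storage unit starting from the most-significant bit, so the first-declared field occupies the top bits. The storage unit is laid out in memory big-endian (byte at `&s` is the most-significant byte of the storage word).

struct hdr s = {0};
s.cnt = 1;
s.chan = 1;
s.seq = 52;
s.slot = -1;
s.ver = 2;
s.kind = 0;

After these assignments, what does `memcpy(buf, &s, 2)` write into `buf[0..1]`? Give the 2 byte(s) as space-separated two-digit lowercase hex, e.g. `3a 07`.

da 74

[15+:1] cnt=1 & 0x1 = 0x1; word=0x8000
[14+:1] chan=1 & 0x1 = 0x1; word=0xc000
[7+:7] seq=52 & 0x7f = 0x34; word=0xda00
[4+:3] slot=-1 & 0x7 = 0x7; word=0xda70
[1+:3] ver=2 & 0x7 = 0x2; word=0xda74
[0+:1] kind=0 & 0x1 = 0x0; word=0xda74
word = 0xda74 → big-endian bytes:
  [0]=0xda  [1]=0x74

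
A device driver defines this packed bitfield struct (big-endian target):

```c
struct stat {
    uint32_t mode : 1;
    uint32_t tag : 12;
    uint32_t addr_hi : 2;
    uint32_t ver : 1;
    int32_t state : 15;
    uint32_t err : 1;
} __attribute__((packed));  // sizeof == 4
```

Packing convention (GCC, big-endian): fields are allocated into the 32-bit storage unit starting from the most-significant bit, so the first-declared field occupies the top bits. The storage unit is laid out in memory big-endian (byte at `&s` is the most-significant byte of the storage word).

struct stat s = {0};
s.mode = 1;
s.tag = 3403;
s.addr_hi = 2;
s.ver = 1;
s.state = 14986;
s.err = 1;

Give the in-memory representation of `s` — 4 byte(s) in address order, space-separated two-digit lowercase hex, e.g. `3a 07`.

ea 5d 75 15

mode:1 = 1 → 0x1 << 31 → word 0x80000000
tag:12 = 3403 → 0xd4b << 19 → word 0xea580000
addr_hi:2 = 2 → 0x2 << 17 → word 0xea5c0000
ver:1 = 1 → 0x1 << 16 → word 0xea5d0000
state:15 = 14986 → 0x3a8a << 1 → word 0xea5d7514
err:1 = 1 → 0x1 << 0 → word 0xea5d7515
word = 0xea5d7515 → big-endian bytes:
  [0]=0xea  [1]=0x5d  [2]=0x75  [3]=0x15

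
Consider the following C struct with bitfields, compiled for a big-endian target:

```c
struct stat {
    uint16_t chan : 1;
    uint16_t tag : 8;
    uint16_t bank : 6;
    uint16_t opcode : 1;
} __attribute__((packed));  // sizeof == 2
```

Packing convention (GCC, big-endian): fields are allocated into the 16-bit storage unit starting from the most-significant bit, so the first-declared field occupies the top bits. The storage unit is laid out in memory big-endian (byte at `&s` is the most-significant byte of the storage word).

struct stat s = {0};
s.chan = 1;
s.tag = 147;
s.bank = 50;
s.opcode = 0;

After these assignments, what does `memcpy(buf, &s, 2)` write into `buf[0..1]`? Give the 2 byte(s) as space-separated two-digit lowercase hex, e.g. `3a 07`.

c9 e4

chan (1b) val=1 bits=0x1 at bit 15: 0x8000
tag (8b) val=147 bits=0x93 at bit 7: 0xc980
bank (6b) val=50 bits=0x32 at bit 1: 0xc9e4
opcode (1b) val=0 bits=0x0 at bit 0: 0xc9e4
word = 0xc9e4 → big-endian bytes:
  [0]=0xc9  [1]=0xe4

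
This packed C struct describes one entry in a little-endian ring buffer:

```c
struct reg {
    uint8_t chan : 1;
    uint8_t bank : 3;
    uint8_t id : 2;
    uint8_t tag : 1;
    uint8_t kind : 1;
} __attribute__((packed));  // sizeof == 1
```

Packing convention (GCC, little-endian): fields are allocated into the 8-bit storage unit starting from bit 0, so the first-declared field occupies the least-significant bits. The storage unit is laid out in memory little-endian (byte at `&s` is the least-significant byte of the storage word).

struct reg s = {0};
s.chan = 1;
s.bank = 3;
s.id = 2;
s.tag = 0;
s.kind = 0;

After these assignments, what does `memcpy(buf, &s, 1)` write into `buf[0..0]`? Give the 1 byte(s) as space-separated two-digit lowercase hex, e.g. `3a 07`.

27

chan (1b) val=1 bits=0x1 at bit 0: 0x01
bank (3b) val=3 bits=0x3 at bit 1: 0x07
id (2b) val=2 bits=0x2 at bit 4: 0x27
tag (1b) val=0 bits=0x0 at bit 6: 0x27
kind (1b) val=0 bits=0x0 at bit 7: 0x27
word = 0x27 → little-endian bytes:
  [0]=0x27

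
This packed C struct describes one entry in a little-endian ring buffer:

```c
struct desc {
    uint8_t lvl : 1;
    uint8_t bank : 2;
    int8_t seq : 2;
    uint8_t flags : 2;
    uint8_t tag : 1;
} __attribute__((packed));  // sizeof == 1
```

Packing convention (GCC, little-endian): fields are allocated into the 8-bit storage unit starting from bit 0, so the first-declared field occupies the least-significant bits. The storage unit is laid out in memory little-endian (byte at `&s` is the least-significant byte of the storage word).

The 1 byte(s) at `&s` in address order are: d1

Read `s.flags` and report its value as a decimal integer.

[0]=0xd1 (little-endian) → word 0xd1
lvl [0+:1] = (word>>0) & 0x1 = 1
bank [1+:2] = (word>>1) & 0x3 = 0
seq [3+:2] = (word>>3) & 0x3 = 2
flags [5+:2] = (word>>5) & 0x3 = 2  ←
tag [7+:1] = (word>>7) & 0x1 = 1

2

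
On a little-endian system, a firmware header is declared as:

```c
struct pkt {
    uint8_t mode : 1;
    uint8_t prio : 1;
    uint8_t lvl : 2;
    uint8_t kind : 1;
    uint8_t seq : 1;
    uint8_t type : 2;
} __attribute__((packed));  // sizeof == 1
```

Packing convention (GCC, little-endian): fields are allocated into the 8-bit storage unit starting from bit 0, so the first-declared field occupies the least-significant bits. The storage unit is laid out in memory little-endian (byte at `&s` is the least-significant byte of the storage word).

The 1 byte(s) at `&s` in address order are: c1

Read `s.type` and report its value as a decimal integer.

3

[0]=0xc1 (little-endian) → word 0xc1
mode:1 @ bit 0 → (0xc1>>0)&0x1 = 0x1
prio:1 @ bit 1 → (0xc1>>1)&0x1 = 0x0
lvl:2 @ bit 2 → (0xc1>>2)&0x3 = 0x0
kind:1 @ bit 4 → (0xc1>>4)&0x1 = 0x0
seq:1 @ bit 5 → (0xc1>>5)&0x1 = 0x0
type:2 @ bit 6 → (0xc1>>6)&0x3 = 0x3  ←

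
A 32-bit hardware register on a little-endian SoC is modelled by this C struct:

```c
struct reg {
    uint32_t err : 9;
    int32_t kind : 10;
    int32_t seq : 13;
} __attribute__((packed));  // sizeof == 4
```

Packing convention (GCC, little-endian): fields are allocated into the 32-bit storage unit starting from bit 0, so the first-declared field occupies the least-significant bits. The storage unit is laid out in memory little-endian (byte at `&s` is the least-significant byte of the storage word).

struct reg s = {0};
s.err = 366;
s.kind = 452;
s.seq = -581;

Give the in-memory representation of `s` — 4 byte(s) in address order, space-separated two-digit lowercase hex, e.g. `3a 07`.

6e 89 db ed

[0+:9] err=366 & 0x1ff = 0x16e; word=0x0000016e
[9+:10] kind=452 & 0x3ff = 0x1c4; word=0x0003896e
[19+:13] seq=-581 & 0x1fff = 0x1dbb; word=0xeddb896e
word = 0xeddb896e → little-endian bytes:
  [0]=0x6e  [1]=0x89  [2]=0xdb  [3]=0xed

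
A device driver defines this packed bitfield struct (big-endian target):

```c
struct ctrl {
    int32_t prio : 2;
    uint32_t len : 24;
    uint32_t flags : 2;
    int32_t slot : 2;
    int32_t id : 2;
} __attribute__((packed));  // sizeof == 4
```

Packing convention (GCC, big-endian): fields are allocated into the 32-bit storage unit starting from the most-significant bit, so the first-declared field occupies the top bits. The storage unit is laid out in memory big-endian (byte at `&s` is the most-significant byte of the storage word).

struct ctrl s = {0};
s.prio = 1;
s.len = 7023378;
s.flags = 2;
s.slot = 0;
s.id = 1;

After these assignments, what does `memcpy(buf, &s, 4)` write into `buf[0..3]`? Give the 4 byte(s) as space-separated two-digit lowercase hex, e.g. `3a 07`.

[30+:2] prio=1 & 0x3 = 0x1; word=0x40000000
[6+:24] len=7023378 & 0xffffff = 0x6b2b12; word=0x5acac480
[4+:2] flags=2 & 0x3 = 0x2; word=0x5acac4a0
[2+:2] slot=0 & 0x3 = 0x0; word=0x5acac4a0
[0+:2] id=1 & 0x3 = 0x1; word=0x5acac4a1
word = 0x5acac4a1 → big-endian bytes:
  [0]=0x5a  [1]=0xca  [2]=0xc4  [3]=0xa1

5a ca c4 a1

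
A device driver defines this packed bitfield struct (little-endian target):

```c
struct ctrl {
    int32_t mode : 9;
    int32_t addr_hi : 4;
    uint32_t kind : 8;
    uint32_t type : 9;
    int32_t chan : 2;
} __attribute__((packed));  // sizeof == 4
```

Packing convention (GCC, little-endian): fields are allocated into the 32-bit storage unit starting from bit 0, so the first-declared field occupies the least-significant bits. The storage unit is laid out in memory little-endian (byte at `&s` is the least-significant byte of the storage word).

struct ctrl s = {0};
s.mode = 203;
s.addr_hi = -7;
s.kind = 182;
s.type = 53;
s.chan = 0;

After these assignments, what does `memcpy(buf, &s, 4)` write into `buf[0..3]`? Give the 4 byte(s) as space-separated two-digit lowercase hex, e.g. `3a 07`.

cb d2 b6 06

mode:9 = 203 → 0xcb << 0 → word 0x000000cb
addr_hi:4 = -7 → 0x9 << 9 → word 0x000012cb
kind:8 = 182 → 0xb6 << 13 → word 0x0016d2cb
type:9 = 53 → 0x35 << 21 → word 0x06b6d2cb
chan:2 = 0 → 0x0 << 30 → word 0x06b6d2cb
word = 0x06b6d2cb → little-endian bytes:
  [0]=0xcb  [1]=0xd2  [2]=0xb6  [3]=0x06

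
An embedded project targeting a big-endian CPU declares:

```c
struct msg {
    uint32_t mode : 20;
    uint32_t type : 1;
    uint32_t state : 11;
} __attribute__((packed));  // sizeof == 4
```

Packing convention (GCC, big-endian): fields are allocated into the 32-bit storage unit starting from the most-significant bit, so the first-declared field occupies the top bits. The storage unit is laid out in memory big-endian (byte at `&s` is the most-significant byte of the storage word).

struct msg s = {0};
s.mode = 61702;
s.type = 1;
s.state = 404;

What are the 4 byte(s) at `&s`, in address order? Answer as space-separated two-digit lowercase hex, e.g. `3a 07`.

0f 10 69 94

mode:20 = 61702 → 0xf106 << 12 → word 0x0f106000
type:1 = 1 → 0x1 << 11 → word 0x0f106800
state:11 = 404 → 0x194 << 0 → word 0x0f106994
word = 0x0f106994 → big-endian bytes:
  [0]=0x0f  [1]=0x10  [2]=0x69  [3]=0x94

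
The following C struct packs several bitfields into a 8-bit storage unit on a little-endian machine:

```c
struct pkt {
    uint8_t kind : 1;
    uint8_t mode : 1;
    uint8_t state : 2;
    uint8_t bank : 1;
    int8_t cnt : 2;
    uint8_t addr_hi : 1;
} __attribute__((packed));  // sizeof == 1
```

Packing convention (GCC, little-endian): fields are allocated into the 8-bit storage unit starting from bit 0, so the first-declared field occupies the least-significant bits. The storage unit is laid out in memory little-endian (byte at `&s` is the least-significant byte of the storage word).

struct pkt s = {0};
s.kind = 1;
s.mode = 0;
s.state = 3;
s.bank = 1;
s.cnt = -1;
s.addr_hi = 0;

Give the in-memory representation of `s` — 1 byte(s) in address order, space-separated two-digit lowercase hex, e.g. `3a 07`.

7d

kind:1 = 1 → 0x1 << 0 → word 0x01
mode:1 = 0 → 0x0 << 1 → word 0x01
state:2 = 3 → 0x3 << 2 → word 0x0d
bank:1 = 1 → 0x1 << 4 → word 0x1d
cnt:2 = -1 → 0x3 << 5 → word 0x7d
addr_hi:1 = 0 → 0x0 << 7 → word 0x7d
word = 0x7d → little-endian bytes:
  [0]=0x7d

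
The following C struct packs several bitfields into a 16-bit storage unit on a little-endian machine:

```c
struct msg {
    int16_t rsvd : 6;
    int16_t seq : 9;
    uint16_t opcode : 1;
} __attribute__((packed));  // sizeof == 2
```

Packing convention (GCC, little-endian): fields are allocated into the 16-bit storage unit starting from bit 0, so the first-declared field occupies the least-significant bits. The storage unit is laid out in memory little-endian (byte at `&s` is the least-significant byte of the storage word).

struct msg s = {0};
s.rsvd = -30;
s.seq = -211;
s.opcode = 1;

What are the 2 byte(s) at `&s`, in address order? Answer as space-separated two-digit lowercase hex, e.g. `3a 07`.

62 cb

[0+:6] rsvd=-30 & 0x3f = 0x22; word=0x0022
[6+:9] seq=-211 & 0x1ff = 0x12d; word=0x4b62
[15+:1] opcode=1 & 0x1 = 0x1; word=0xcb62
word = 0xcb62 → little-endian bytes:
  [0]=0x62  [1]=0xcb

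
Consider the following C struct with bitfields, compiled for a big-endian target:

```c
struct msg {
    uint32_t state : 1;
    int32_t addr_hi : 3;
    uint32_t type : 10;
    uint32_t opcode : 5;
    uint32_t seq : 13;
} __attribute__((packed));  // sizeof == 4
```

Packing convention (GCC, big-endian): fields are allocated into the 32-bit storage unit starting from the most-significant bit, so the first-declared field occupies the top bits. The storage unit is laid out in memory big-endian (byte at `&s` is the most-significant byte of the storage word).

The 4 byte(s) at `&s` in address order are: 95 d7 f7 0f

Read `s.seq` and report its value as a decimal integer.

[0]=0x95 [1]=0xd7 [2]=0xf7 [3]=0x0f (big-endian) → word 0x95d7f70f
state [31+:1] = (word>>31) & 0x1 = 1
addr_hi [28+:3] = (word>>28) & 0x7 = 1
type [18+:10] = (word>>18) & 0x3ff = 373
opcode [13+:5] = (word>>13) & 0x1f = 31
seq [0+:13] = (word>>0) & 0x1fff = 5903  ←

5903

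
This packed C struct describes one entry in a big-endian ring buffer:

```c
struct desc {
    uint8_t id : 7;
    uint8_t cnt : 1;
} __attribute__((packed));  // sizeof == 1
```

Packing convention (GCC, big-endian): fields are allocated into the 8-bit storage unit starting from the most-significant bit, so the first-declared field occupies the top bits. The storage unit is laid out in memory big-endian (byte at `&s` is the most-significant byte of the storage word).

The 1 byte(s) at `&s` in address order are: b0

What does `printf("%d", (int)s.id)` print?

[0]=0xb0 (big-endian) → word 0xb0
id:7 @ bit 1 → (0xb0>>1)&0x7f = 0x58  ←
cnt:1 @ bit 0 → (0xb0>>0)&0x1 = 0x0

88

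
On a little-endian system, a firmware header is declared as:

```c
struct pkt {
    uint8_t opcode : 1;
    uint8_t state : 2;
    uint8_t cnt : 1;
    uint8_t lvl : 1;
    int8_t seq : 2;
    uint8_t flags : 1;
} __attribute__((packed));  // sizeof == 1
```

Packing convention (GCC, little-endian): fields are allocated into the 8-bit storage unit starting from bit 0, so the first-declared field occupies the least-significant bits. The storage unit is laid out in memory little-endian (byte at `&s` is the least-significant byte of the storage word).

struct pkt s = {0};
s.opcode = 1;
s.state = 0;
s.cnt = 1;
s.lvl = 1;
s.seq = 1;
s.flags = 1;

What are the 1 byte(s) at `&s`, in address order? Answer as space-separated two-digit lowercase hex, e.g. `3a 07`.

b9

opcode:1 = 1 → 0x1 << 0 → word 0x01
state:2 = 0 → 0x0 << 1 → word 0x01
cnt:1 = 1 → 0x1 << 3 → word 0x09
lvl:1 = 1 → 0x1 << 4 → word 0x19
seq:2 = 1 → 0x1 << 5 → word 0x39
flags:1 = 1 → 0x1 << 7 → word 0xb9
word = 0xb9 → little-endian bytes:
  [0]=0xb9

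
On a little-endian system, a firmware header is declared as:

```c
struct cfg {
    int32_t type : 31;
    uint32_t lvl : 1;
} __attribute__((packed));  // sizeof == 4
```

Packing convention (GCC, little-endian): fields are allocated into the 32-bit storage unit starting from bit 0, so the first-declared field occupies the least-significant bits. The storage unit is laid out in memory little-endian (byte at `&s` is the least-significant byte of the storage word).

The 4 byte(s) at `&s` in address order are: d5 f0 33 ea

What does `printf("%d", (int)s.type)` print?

-365694763

[0]=0xd5 [1]=0xf0 [2]=0x33 [3]=0xea (little-endian) → word 0xea33f0d5
type:31 @ bit 0 → (0xea33f0d5>>0)&0x7fffffff = 0x6a33f0d5  ←
lvl:1 @ bit 31 → (0xea33f0d5>>31)&0x1 = 0x1
type signed 31b, MSB=1: 1781788885 - 2147483648 = -365694763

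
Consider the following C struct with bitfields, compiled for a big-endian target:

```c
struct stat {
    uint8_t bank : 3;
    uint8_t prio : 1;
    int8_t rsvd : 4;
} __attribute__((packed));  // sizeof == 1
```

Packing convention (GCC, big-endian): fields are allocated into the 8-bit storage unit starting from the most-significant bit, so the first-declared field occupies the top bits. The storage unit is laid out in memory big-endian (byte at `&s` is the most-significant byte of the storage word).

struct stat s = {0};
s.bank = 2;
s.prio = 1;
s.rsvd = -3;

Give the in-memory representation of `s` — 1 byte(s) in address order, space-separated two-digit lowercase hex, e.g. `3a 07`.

5d

bank:3 = 2 → 0x2 << 5 → word 0x40
prio:1 = 1 → 0x1 << 4 → word 0x50
rsvd:4 = -3 → 0xd << 0 → word 0x5d
word = 0x5d → big-endian bytes:
  [0]=0x5d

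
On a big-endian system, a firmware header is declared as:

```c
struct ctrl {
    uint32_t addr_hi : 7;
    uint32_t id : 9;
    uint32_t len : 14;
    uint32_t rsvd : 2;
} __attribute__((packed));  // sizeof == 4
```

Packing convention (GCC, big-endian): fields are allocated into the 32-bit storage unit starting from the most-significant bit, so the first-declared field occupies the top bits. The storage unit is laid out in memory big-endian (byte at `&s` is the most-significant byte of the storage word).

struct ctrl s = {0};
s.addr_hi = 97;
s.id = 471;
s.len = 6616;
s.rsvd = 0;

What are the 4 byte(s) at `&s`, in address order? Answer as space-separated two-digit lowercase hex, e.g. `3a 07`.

[25+:7] addr_hi=97 & 0x7f = 0x61; word=0xc2000000
[16+:9] id=471 & 0x1ff = 0x1d7; word=0xc3d70000
[2+:14] len=6616 & 0x3fff = 0x19d8; word=0xc3d76760
[0+:2] rsvd=0 & 0x3 = 0x0; word=0xc3d76760
word = 0xc3d76760 → big-endian bytes:
  [0]=0xc3  [1]=0xd7  [2]=0x67  [3]=0x60

c3 d7 67 60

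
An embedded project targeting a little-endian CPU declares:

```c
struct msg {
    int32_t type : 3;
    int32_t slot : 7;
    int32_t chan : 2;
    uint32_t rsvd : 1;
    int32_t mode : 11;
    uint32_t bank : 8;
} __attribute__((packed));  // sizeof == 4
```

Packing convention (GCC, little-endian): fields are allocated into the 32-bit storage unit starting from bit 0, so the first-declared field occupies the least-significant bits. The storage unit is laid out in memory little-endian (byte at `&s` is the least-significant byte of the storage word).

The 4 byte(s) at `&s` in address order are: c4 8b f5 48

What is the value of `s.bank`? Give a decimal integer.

72

[0]=0xc4 [1]=0x8b [2]=0xf5 [3]=0x48 (little-endian) → word 0x48f58bc4
type:3 @ bit 0 → (0x48f58bc4>>0)&0x7 = 0x4
slot:7 @ bit 3 → (0x48f58bc4>>3)&0x7f = 0x78
chan:2 @ bit 10 → (0x48f58bc4>>10)&0x3 = 0x2
rsvd:1 @ bit 12 → (0x48f58bc4>>12)&0x1 = 0x0
mode:11 @ bit 13 → (0x48f58bc4>>13)&0x7ff = 0x7ac
bank:8 @ bit 24 → (0x48f58bc4>>24)&0xff = 0x48  ←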